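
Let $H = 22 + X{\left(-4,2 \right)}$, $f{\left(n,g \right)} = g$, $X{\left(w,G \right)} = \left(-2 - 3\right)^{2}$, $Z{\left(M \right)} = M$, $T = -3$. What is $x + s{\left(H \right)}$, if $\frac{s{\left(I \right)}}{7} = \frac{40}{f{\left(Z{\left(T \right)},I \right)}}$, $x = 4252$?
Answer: $\frac{200124}{47} \approx 4258.0$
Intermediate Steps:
$X{\left(w,G \right)} = 25$ ($X{\left(w,G \right)} = \left(-5\right)^{2} = 25$)
$H = 47$ ($H = 22 + 25 = 47$)
$s{\left(I \right)} = \frac{280}{I}$ ($s{\left(I \right)} = 7 \frac{40}{I} = \frac{280}{I}$)
$x + s{\left(H \right)} = 4252 + \frac{280}{47} = \frac{200124}{47}$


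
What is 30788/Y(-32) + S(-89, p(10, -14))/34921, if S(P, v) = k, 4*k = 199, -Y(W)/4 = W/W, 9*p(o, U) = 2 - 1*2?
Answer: -1075147549/139684 ≈ -7697.0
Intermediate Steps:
p(o, U) = 0 (p(o, U) = (2 - 1*2)/9 = (2 - 2)/9 = (⅑)*0 = 0)
Y(W) = -4 (Y(W) = -4*W/W = -4*1 = -4)
k = 199/4 (k = (¼)*199 = 199/4 ≈ 49.750)
S(P, v) = 199/4
30788/Y(-32) + S(-89, p(10, -14))/34921 = 30788/(-4) + (199/4)/34921 = 30788*(-¼) + (199/4)*(1/34921) = -7697 + 199/139684 = -1075147549/139684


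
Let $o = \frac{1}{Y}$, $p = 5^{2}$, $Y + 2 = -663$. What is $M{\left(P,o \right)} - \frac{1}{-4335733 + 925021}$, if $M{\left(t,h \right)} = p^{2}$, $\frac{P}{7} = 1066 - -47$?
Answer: $\frac{2131695001}{3410712} \approx 625.0$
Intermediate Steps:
$Y = -665$ ($Y = -2 - 663 = -665$)
$p = 25$
$P = 7791$ ($P = 7 \left(1066 - -47\right) = 7 \left(1066 + 47\right) = 7 \cdot 1113 = 7791$)
$o = - \frac{1}{665}$ ($o = \frac{1}{-665} = - \frac{1}{665} \approx -0.0015038$)
$M{\left(t,h \right)} = 625$ ($M{\left(t,h \right)} = 25^{2} = 625$)
$M{\left(P,o \right)} - \frac{1}{-4335733 + 925021} = 625 - \frac{1}{-4335733 + 925021} = 625 - \frac{1}{-3410712} = 625 - - \frac{1}{3410712} = 625 + \frac{1}{3410712} = \frac{2131695001}{3410712}$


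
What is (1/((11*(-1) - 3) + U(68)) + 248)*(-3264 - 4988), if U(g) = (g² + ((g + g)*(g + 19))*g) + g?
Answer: -828067541118/404627 ≈ -2.0465e+6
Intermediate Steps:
U(g) = g + g² + 2*g²*(19 + g) (U(g) = (g² + ((2*g)*(19 + g))*g) + g = (g² + (2*g*(19 + g))*g) + g = (g² + 2*g²*(19 + g)) + g = g + g² + 2*g²*(19 + g))
(1/((11*(-1) - 3) + U(68)) + 248)*(-3264 - 4988) = (1/((11*(-1) - 3) + 68*(1 + 2*68² + 39*68)) + 248)*(-3264 - 4988) = (1/((-11 - 3) + 68*(1 + 2*4624 + 2652)) + 248)*(-8252) = (1/(-14 + 68*(1 + 9248 + 2652)) + 248)*(-8252) = (1/(-14 + 68*11901) + 248)*(-8252) = (1/(-14 + 809268) + 248)*(-8252) = (1/809254 + 248)*(-8252) = (200694993/809254)*(-8252) = -828067541118/404627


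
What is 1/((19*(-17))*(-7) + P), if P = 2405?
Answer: 1/4666 ≈ 0.00021432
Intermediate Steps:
1/((19*(-17))*(-7) + P) = 1/((19*(-17))*(-7) + 2405) = 1/(-323*(-7) + 2405) = 1/(2261 + 2405) = 1/4666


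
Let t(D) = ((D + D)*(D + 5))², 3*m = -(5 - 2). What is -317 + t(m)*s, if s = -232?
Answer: -15165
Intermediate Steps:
m = -1 (m = (-(5 - 2))/3 = (-1*3)/3 = (⅓)*(-3) = -1)
t(D) = 4*D²*(5 + D)² (t(D) = ((2*D)*(5 + D))² = (2*D*(5 + D))² = 4*D²*(5 + D)²)
-317 + t(m)*s = -317 + (4*(-1)²*(5 - 1)²)*(-232) = -317 + (4*1*4²)*(-232) = -317 + (4*1*16)*(-232) = -317 + 64*(-232) = -317 - 14848 = -15165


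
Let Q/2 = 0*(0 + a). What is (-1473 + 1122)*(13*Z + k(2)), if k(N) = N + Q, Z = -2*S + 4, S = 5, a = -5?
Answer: 26676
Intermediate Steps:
Q = 0 (Q = 2*(0*(0 - 5)) = 2*(0*(-5)) = 2*0 = 0)
Z = -6 (Z = -2*5 + 4 = -10 + 4 = -6)
k(N) = N (k(N) = N + 0 = N)
(-1473 + 1122)*(13*Z + k(2)) = (-1473 + 1122)*(13*(-6) + 2) = -351*(-78 + 2) = -351*(-76) = 26676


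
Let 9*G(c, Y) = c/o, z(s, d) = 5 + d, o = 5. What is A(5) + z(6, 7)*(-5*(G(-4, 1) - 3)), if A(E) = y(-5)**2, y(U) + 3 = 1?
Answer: 568/3 ≈ 189.33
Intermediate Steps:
y(U) = -2 (y(U) = -3 + 1 = -2)
G(c, Y) = c/45 (G(c, Y) = (c/5)/9 = c/45)
A(E) = 4 (A(E) = (-2)**2 = 4)
A(5) + z(6, 7)*(-5*(G(-4, 1) - 3)) = 4 + (5 + 7)*(-5*((1/45)*(-4) - 3)) = 4 + 12*(-5*(-4/45 - 3)) = 4 + 12*(-5*(-139/45)) = 4 + 12*(139/9) = 4 + 556/3 = 568/3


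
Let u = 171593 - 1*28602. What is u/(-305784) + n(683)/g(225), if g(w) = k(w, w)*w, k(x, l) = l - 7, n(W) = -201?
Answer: -393065063/833261400 ≈ -0.47172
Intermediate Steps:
k(x, l) = -7 + l
g(w) = w*(-7 + w) (g(w) = (-7 + w)*w = w*(-7 + w))
u = 142991 (u = 171593 - 28602 = 142991)
u/(-305784) + n(683)/g(225) = 142991/(-305784) - 201*1/(225*(-7 + 225)) = 142991*(-1/305784) - 201/(225*218) = -142991/305784 - 201/49050 = -142991/305784 - 201*1/49050 = -142991/305784 - 67/16350 = -393065063/833261400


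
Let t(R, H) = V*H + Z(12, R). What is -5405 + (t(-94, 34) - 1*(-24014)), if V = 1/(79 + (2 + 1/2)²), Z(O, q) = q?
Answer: 6313751/341 ≈ 18515.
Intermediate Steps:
V = 4/341 (V = 1/(79 + (2 + 1*(½))²) = 1/(79 + (2 + ½)²) = 1/(79 + (5/2)²) = 1/(79 + 25/4) = 1/(341/4) = 4/341 ≈ 0.011730)
t(R, H) = R + 4*H/341 (t(R, H) = 4*H/341 + R = R + 4*H/341)
-5405 + (t(-94, 34) - 1*(-24014)) = -5405 + ((-94 + (4/341)*34) - 1*(-24014)) = -5405 + ((-94 + 136/341) + 24014) = -5405 + (-31918/341 + 24014) = -5405 + 8156856/341 = 6313751/341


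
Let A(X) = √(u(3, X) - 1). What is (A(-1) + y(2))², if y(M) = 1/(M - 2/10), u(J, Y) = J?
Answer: 187/81 + 10*√2/9 ≈ 3.8800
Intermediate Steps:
y(M) = 1/(-⅕ + M) (y(M) = 1/(M - 2*⅒) = 1/(M - ⅕) = 1/(-⅕ + M))
A(X) = √2 (A(X) = √(3 - 1) = √2)
(A(-1) + y(2))² = (√2 + 5/(-1 + 5*2))² = (√2 + 5/(-1 + 10))² = (√2 + 5/9)² = (5/9 + √2)²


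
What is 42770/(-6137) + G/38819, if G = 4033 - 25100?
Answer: -1789576809/238232203 ≈ -7.5119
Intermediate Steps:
G = -21067
42770/(-6137) + G/38819 = 42770/(-6137) - 21067/38819 = 42770*(-1/6137) - 21067*1/38819 = -42770/6137 - 21067/38819 = -1789576809/238232203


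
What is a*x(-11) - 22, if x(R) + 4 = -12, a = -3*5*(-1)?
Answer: -262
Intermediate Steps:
a = 15 (a = -15*(-1) = 15)
x(R) = -16 (x(R) = -4 - 12 = -16)
a*x(-11) - 22 = 15*(-16) - 22 = -240 - 22 = -262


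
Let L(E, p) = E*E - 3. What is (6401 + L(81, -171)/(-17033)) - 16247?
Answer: -167713476/17033 ≈ -9846.4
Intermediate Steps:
L(E, p) = -3 + E² (L(E, p) = E² - 3 = -3 + E²)
(6401 + L(81, -171)/(-17033)) - 16247 = (6401 + (-3 + 81²)/(-17033)) - 16247 = (6401 + (-3 + 6561)*(-1/17033)) - 16247 = (6401 + 6558*(-1/17033)) - 16247 = (6401 - 6558/17033) - 16247 = 109021675/17033 - 16247 = -167713476/17033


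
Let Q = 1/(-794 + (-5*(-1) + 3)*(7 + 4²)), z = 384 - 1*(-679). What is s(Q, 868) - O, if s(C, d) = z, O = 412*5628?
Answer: -2317673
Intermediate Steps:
O = 2318736
z = 1063 (z = 384 + 679 = 1063)
Q = -1/610 (Q = 1/(-794 + (5 + 3)*(7 + 16)) = 1/(-794 + 8*23) = 1/(-794 + 184) = 1/(-610) = -1/610 ≈ -0.0016393)
s(C, d) = 1063
s(Q, 868) - O = 1063 - 1*2318736 = 1063 - 2318736 = -2317673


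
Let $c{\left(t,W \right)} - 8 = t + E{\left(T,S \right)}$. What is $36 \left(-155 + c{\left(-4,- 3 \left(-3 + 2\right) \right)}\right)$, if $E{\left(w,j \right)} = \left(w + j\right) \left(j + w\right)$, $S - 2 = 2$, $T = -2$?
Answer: $-5292$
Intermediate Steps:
$S = 4$ ($S = 2 + 2 = 4$)
$E{\left(w,j \right)} = \left(j + w\right)^{2}$ ($E{\left(w,j \right)} = \left(j + w\right) \left(j + w\right) = \left(j + w\right)^{2}$)
$c{\left(t,W \right)} = 12 + t$ ($c{\left(t,W \right)} = 8 + \left(t + \left(4 - 2\right)^{2}\right) = 8 + \left(t + 2^{2}\right) = 8 + \left(t + 4\right) = 8 + \left(4 + t\right) = 12 + t$)
$36 \left(-155 + c{\left(-4,- 3 \left(-3 + 2\right) \right)}\right) = 36 \left(-155 + \left(12 - 4\right)\right) = 36 \left(-155 + 8\right) = 36 \left(-147\right) = -5292$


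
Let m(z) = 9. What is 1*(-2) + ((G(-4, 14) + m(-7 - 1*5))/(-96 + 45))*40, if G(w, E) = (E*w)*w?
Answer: -9422/51 ≈ -184.75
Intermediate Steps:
G(w, E) = E*w²
1*(-2) + ((G(-4, 14) + m(-7 - 1*5))/(-96 + 45))*40 = 1*(-2) + ((14*(-4)² + 9)/(-96 + 45))*40 = -2 + ((14*16 + 9)/(-51))*40 = -2 + ((224 + 9)*(-1/51))*40 = -2 + (233*(-1/51))*40 = -2 - 233/51*40 = -2 - 9320/51 = -9422/51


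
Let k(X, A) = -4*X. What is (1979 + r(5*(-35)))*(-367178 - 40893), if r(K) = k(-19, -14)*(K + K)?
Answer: 10047116091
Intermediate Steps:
r(K) = 152*K (r(K) = (-4*(-19))*(K + K) = 76*(2*K) = 152*K)
(1979 + r(5*(-35)))*(-367178 - 40893) = (1979 + 152*(5*(-35)))*(-367178 - 40893) = (1979 + 152*(-175))*(-408071) = (1979 - 26600)*(-408071) = -24621*(-408071) = 10047116091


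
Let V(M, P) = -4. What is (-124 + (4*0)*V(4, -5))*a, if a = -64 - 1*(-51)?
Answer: 1612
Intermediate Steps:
a = -13 (a = -64 + 51 = -13)
(-124 + (4*0)*V(4, -5))*a = (-124 + (4*0)*(-4))*(-13) = (-124 + 0*(-4))*(-13) = (-124 + 0)*(-13) = -124*(-13) = 1612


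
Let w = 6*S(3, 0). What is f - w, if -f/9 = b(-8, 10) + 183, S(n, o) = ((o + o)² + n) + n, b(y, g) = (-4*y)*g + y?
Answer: -4491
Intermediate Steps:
b(y, g) = y - 4*g*y (b(y, g) = -4*g*y + y = y - 4*g*y)
S(n, o) = 2*n + 4*o² (S(n, o) = ((2*o)² + n) + n = (4*o² + n) + n = (n + 4*o²) + n = 2*n + 4*o²)
f = -4455 (f = -9*(-8*(1 - 4*10) + 183) = -9*(-8*(1 - 40) + 183) = -9*(-8*(-39) + 183) = -9*(312 + 183) = -9*495 = -4455)
w = 36 (w = 6*(2*3 + 4*0²) = 6*(6 + 4*0) = 6*(6 + 0) = 6*6 = 36)
f - w = -4455 - 1*36 = -4455 - 36 = -4491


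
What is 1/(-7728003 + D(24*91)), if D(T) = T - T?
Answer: -1/7728003 ≈ -1.2940e-7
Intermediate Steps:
D(T) = 0
1/(-7728003 + D(24*91)) = 1/(-7728003 + 0) = 1/(-7728003) = -1/7728003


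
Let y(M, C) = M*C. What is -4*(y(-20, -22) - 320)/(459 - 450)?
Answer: -160/3 ≈ -53.333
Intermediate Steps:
y(M, C) = C*M
-4*(y(-20, -22) - 320)/(459 - 450) = -4*(-22*(-20) - 320)/(459 - 450) = -4*(440 - 320)/9 = -480/9 = -4*40/3 = -160/3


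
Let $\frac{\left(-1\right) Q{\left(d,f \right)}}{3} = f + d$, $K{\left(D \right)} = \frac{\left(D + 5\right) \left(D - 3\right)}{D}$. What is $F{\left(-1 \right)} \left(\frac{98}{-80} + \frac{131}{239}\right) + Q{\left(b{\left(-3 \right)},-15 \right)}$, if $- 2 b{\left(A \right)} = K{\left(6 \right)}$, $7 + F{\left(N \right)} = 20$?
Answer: $\frac{424947}{9560} \approx 44.451$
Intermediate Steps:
$F{\left(N \right)} = 13$ ($F{\left(N \right)} = -7 + 20 = 13$)
$K{\left(D \right)} = \frac{\left(-3 + D\right) \left(5 + D\right)}{D}$ ($K{\left(D \right)} = \frac{\left(5 + D\right) \left(-3 + D\right)}{D} = \frac{\left(-3 + D\right) \left(5 + D\right)}{D}$)
$b{\left(A \right)} = - \frac{11}{4}$ ($b{\left(A \right)} = - \frac{2 + 6 - \frac{15}{6}}{2} = - \frac{2 + 6 - \frac{5}{2}}{2} = \left(- \frac{1}{2}\right) \frac{11}{2} = - \frac{11}{4}$)
$Q{\left(d,f \right)} = - 3 d - 3 f$ ($Q{\left(d,f \right)} = - 3 \left(f + d\right) = - 3 \left(d + f\right) = - 3 d - 3 f$)
$F{\left(-1 \right)} \left(\frac{98}{-80} + \frac{131}{239}\right) + Q{\left(b{\left(-3 \right)},-15 \right)} = 13 \left(\frac{98}{-80} + \frac{131}{239}\right) - - \frac{213}{4} = 13 \left(98 \left(- \frac{1}{80}\right) + 131 \cdot \frac{1}{239}\right) + \left(\frac{33}{4} + 45\right) = 13 \left(- \frac{49}{40} + \frac{131}{239}\right) + \frac{213}{4} = 13 \left(- \frac{6471}{9560}\right) + \frac{213}{4} = - \frac{84123}{9560} + \frac{213}{4} = \frac{424947}{9560}$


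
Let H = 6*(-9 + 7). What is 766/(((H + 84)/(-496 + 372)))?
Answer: -11873/9 ≈ -1319.2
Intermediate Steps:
H = -12 (H = 6*(-2) = -12)
766/(((H + 84)/(-496 + 372))) = 766/(((-12 + 84)/(-496 + 372))) = 766/((72/(-124))) = 766/((72*(-1/124))) = 766/(-18/31) = 766*(-31/18) = -11873/9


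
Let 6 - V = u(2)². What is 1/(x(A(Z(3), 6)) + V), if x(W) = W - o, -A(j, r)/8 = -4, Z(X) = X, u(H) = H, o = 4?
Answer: 1/30 ≈ 0.033333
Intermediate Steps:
A(j, r) = 32 (A(j, r) = -8*(-4) = 32)
V = 2 (V = 6 - 1*2² = 6 - 1*4 = 6 - 4 = 2)
x(W) = -4 + W (x(W) = W - 1*4 = W - 4 = -4 + W)
1/(x(A(Z(3), 6)) + V) = 1/((-4 + 32) + 2) = 1/(28 + 2) = 1/30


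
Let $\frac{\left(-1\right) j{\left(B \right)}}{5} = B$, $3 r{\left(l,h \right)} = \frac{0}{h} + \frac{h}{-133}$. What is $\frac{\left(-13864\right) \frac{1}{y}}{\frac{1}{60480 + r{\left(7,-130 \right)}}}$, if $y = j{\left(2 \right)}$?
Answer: $\frac{33456119560}{399} \approx 8.385 \cdot 10^{7}$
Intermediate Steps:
$r{\left(l,h \right)} = - \frac{h}{399}$ ($r{\left(l,h \right)} = \frac{\frac{0}{h} + \frac{h}{-133}}{3} = \frac{0 + h \left(- \frac{1}{133}\right)}{3} = \frac{0 - \frac{h}{133}}{3} = \frac{\left(- \frac{1}{133}\right) h}{3} = - \frac{h}{399}$)
$j{\left(B \right)} = - 5 B$
$y = -10$ ($y = \left(-5\right) 2 = -10$)
$\frac{\left(-13864\right) \frac{1}{y}}{\frac{1}{60480 + r{\left(7,-130 \right)}}} = \frac{\left(-13864\right) \frac{1}{-10}}{\frac{1}{60480 - - \frac{130}{399}}} = \frac{\left(-13864\right) \left(- \frac{1}{10}\right)}{\frac{1}{60480 + \frac{130}{399}}} = \frac{6932}{5 \frac{1}{\frac{24131650}{399}}} = \frac{6932}{5 \cdot \frac{399}{24131650}} = \frac{6932}{5} \cdot \frac{24131650}{399} = \frac{33456119560}{399}$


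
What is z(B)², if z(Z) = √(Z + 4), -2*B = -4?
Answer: 6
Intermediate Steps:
B = 2 (B = -½*(-4) = 2)
z(Z) = √(4 + Z)
z(B)² = (√(4 + 2))² = (√6)² = 6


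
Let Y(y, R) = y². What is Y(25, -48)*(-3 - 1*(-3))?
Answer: 0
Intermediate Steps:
Y(25, -48)*(-3 - 1*(-3)) = 25²*(-3 - 1*(-3)) = 625*(-3 + 3) = 625*0 = 0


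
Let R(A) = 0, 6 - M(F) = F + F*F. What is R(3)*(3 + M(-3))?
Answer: 0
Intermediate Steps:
M(F) = 6 - F - F² (M(F) = 6 - (F + F*F) = 6 - (F + F²) = 6 + (-F - F²) = 6 - F - F²)
R(3)*(3 + M(-3)) = 0*(3 + (6 - 1*(-3) - 1*(-3)²)) = 0*(3 + (6 + 3 - 1*9)) = 0*(3 + (6 + 3 - 9)) = 0*(3 + 0) = 0*3 = 0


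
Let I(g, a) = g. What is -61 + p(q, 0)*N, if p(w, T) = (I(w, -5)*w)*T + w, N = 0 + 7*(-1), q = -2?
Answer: -47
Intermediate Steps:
N = -7 (N = 0 - 7 = -7)
p(w, T) = w + T*w² (p(w, T) = (w*w)*T + w = w²*T + w = T*w² + w = w + T*w²)
-61 + p(q, 0)*N = -61 - 2*(1 + 0*(-2))*(-7) = -61 - 2*(1 + 0)*(-7) = -61 - 2*1*(-7) = -61 - 2*(-7) = -61 + 14 = -47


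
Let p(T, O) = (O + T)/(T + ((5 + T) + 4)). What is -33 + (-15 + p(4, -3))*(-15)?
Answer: 3249/17 ≈ 191.12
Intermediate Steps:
p(T, O) = (O + T)/(9 + 2*T) (p(T, O) = (O + T)/(T + (9 + T)) = (O + T)/(9 + 2*T))
-33 + (-15 + p(4, -3))*(-15) = -33 + (-15 + (-3 + 4)/(9 + 2*4))*(-15) = -33 + (-15 + 1/(9 + 8))*(-15) = -33 + (-15 + 1/17)*(-15) = -33 - 254/17*(-15) = -33 + 3810/17 = 3249/17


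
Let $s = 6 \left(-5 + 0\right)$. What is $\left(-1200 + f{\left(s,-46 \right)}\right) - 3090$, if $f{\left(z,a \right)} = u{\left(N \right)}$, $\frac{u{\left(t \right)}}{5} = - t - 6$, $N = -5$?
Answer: $-4295$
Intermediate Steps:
$u{\left(t \right)} = -30 - 5 t$ ($u{\left(t \right)} = 5 \left(- t - 6\right) = 5 \left(-6 - t\right) = -30 - 5 t$)
$s = -30$ ($s = 6 \left(-5\right) = -30$)
$f{\left(z,a \right)} = -5$ ($f{\left(z,a \right)} = -30 - -25 = -30 + 25 = -5$)
$\left(-1200 + f{\left(s,-46 \right)}\right) - 3090 = \left(-1200 - 5\right) - 3090 = -1205 - 3090 = -4295$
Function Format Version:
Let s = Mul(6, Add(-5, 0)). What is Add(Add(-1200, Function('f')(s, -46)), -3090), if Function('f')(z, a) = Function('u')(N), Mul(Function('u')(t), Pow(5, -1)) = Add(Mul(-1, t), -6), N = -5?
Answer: -4295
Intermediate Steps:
Function('u')(t) = Add(-30, Mul(-5, t)) (Function('u')(t) = Mul(5, Add(Mul(-1, t), -6)) = Mul(5, Add(-6, Mul(-1, t))) = Add(-30, Mul(-5, t)))
s = -30 (s = Mul(6, -5) = -30)
Function('f')(z, a) = -5 (Function('f')(z, a) = Add(-30, Mul(-5, -5)) = Add(-30, 25) = -5)
Add(Add(-1200, Function('f')(s, -46)), -3090) = Add(Add(-1200, -5), -3090) = Add(-1205, -3090) = -4295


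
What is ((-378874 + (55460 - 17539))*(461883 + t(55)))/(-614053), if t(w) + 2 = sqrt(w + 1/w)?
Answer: 157479712593/614053 + 340953*sqrt(166430)/33772915 ≈ 2.5646e+5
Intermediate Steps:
t(w) = -2 + sqrt(w + 1/w)
((-378874 + (55460 - 17539))*(461883 + t(55)))/(-614053) = ((-378874 + (55460 - 17539))*(461883 + (-2 + sqrt(55 + 1/55))))/(-614053) = ((-378874 + 37921)*(461883 + (-2 + sqrt(55 + 1/55))))*(-1/614053) = -340953*(461883 + (-2 + sqrt(3026/55)))*(-1/614053) = -340953*(461883 + (-2 + sqrt(166430)/55))*(-1/614053) = -340953*(461881 + sqrt(166430)/55)*(-1/614053) = (-157479712593 - 340953*sqrt(166430)/55)*(-1/614053) = 157479712593/614053 + 340953*sqrt(166430)/33772915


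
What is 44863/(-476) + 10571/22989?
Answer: -8624569/91956 ≈ -93.790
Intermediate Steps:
44863/(-476) + 10571/22989 = 44863*(-1/476) + 10571*(1/22989) = -377/4 + 10571/22989 = -8624569/91956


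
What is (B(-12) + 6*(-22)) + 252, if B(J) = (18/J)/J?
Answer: 961/8 ≈ 120.13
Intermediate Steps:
B(J) = 18/J²
(B(-12) + 6*(-22)) + 252 = (18/(-12)² + 6*(-22)) + 252 = (18*(1/144) - 132) + 252 = (⅛ - 132) + 252 = -1055/8 + 252 = 961/8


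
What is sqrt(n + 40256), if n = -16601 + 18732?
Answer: sqrt(42387) ≈ 205.88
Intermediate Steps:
n = 2131
sqrt(n + 40256) = sqrt(2131 + 40256) = sqrt(42387)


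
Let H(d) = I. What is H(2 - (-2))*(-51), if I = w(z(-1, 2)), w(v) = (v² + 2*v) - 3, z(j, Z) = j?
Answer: 204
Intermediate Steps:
w(v) = -3 + v² + 2*v
I = -4 (I = -3 + (-1)² + 2*(-1) = -3 + 1 - 2 = -4)
H(d) = -4
H(2 - (-2))*(-51) = -4*(-51) = 204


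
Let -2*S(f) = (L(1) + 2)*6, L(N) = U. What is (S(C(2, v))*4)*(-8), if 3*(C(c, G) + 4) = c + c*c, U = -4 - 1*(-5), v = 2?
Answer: 288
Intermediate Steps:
U = 1 (U = -4 + 5 = 1)
L(N) = 1
C(c, G) = -4 + c/3 + c²/3 (C(c, G) = -4 + (c + c*c)/3 = -4 + (c + c²)/3 = -4 + (c/3 + c²/3) = -4 + c/3 + c²/3)
S(f) = -9 (S(f) = -(1 + 2)*6/2 = -3*6/2 = -½*18 = -9)
(S(C(2, v))*4)*(-8) = -9*4*(-8) = -36*(-8) = 288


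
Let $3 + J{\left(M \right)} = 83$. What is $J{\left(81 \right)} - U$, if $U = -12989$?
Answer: $13069$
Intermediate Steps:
$J{\left(M \right)} = 80$ ($J{\left(M \right)} = -3 + 83 = 80$)
$J{\left(81 \right)} - U = 80 - -12989 = 80 + 12989 = 13069$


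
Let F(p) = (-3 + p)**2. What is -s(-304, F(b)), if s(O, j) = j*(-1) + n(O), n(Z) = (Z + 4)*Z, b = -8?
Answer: -91079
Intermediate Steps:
n(Z) = Z*(4 + Z) (n(Z) = (4 + Z)*Z = Z*(4 + Z))
s(O, j) = -j + O*(4 + O) (s(O, j) = j*(-1) + O*(4 + O) = -j + O*(4 + O))
-s(-304, F(b)) = -(-(-3 - 8)**2 - 304*(4 - 304)) = -(-1*(-11)**2 - 304*(-300)) = -(-1*121 + 91200) = -(-121 + 91200) = -1*91079 = -91079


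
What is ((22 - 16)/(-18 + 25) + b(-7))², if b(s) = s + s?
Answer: 8464/49 ≈ 172.73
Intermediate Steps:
b(s) = 2*s
((22 - 16)/(-18 + 25) + b(-7))² = ((22 - 16)/(-18 + 25) + 2*(-7))² = (6/7 - 14)² = (-92/7)² = 8464/49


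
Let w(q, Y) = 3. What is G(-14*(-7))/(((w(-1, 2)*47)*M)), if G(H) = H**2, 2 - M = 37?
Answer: -1372/705 ≈ -1.9461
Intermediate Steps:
M = -35 (M = 2 - 1*37 = 2 - 37 = -35)
G(-14*(-7))/(((w(-1, 2)*47)*M)) = (-14*(-7))**2/(((3*47)*(-35))) = 98**2/((141*(-35))) = 9604/(-4935) = 9604*(-1/4935) = -1372/705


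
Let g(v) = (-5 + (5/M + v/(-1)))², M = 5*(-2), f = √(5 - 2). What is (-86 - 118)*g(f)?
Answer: -6783 - 2244*√3 ≈ -10670.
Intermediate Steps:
f = √3 ≈ 1.7320
M = -10
g(v) = (-11/2 - v)² (g(v) = (-5 + (5/(-10) + v/(-1)))² = (-5 + (5*(-⅒) + v*(-1)))² = (-5 + (-½ - v))² = (-11/2 - v)²)
(-86 - 118)*g(f) = (-86 - 118)*((11 + 2*√3)²/4) = -51*(11 + 2*√3)²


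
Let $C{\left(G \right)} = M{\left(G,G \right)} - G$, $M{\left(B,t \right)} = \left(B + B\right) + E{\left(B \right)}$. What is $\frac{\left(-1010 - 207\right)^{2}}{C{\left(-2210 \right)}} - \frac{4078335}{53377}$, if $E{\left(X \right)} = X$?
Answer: $- \frac{97082328253}{235926340} \approx -411.49$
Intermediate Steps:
$M{\left(B,t \right)} = 3 B$ ($M{\left(B,t \right)} = \left(B + B\right) + B = 2 B + B = 3 B$)
$C{\left(G \right)} = 2 G$ ($C{\left(G \right)} = 3 G - G = 2 G$)
$\frac{\left(-1010 - 207\right)^{2}}{C{\left(-2210 \right)}} - \frac{4078335}{53377} = \frac{\left(-1010 - 207\right)^{2}}{2 \left(-2210\right)} - \frac{4078335}{53377} = \frac{\left(-1217\right)^{2}}{-4420} - \frac{4078335}{53377} = 1481089 \left(- \frac{1}{4420}\right) - \frac{4078335}{53377} = - \frac{1481089}{4420} - \frac{4078335}{53377} = - \frac{97082328253}{235926340}$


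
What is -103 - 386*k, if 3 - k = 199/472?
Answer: -259189/236 ≈ -1098.3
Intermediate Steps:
k = 1217/472 (k = 3 - 199/472 = 1217/472 ≈ 2.5784)
-103 - 386*k = -103 - 386*1217/472 = -103 - 234881/236 = -259189/236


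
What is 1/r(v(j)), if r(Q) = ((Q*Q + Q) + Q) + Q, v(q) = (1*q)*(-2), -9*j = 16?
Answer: 81/1888 ≈ 0.042903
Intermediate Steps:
j = -16/9 (j = -⅑*16 = -16/9 ≈ -1.7778)
v(q) = -2*q (v(q) = q*(-2) = -2*q)
r(Q) = Q² + 3*Q (r(Q) = ((Q² + Q) + Q) + Q = ((Q + Q²) + Q) + Q = (Q² + 2*Q) + Q = Q² + 3*Q)
1/r(v(j)) = 1/((-2*(-16/9))*(3 - 2*(-16/9))) = 1/(32*(3 + 32/9)/9) = 1/((32/9)*(59/9)) = 1/(1888/81) = 81/1888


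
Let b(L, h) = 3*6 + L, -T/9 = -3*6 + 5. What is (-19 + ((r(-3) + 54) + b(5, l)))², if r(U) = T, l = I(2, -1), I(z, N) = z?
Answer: 30625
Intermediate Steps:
l = 2
T = 117 (T = -9*(-3*6 + 5) = -9*(-18 + 5) = -9*(-13) = 117)
b(L, h) = 18 + L
r(U) = 117
(-19 + ((r(-3) + 54) + b(5, l)))² = (-19 + ((117 + 54) + (18 + 5)))² = (-19 + (171 + 23))² = (-19 + 194)² = 175² = 30625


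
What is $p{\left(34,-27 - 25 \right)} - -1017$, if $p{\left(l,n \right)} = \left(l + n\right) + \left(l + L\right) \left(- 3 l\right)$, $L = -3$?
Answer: $-2163$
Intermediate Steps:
$p{\left(l,n \right)} = l + n - 3 l \left(-3 + l\right)$ ($p{\left(l,n \right)} = \left(l + n\right) + \left(l - 3\right) \left(- 3 l\right) = \left(l + n\right) + \left(-3 + l\right) \left(- 3 l\right) = \left(l + n\right) - 3 l \left(-3 + l\right) = l + n - 3 l \left(-3 + l\right)$)
$p{\left(34,-27 - 25 \right)} - -1017 = \left(\left(-27 - 25\right) - 3 \cdot 34^{2} + 10 \cdot 34\right) - -1017 = \left(-52 - 3468 + 340\right) + 1017 = -3180 + 1017 = -2163$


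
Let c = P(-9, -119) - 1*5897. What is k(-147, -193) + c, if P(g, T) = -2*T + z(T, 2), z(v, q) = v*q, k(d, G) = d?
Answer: -6044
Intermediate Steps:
z(v, q) = q*v
P(g, T) = 0 (P(g, T) = -2*T + 2*T = 0)
c = -5897 (c = 0 - 1*5897 = 0 - 5897 = -5897)
k(-147, -193) + c = -147 - 5897 = -6044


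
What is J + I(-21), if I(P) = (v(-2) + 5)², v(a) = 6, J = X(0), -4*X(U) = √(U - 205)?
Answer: 121 - I*√205/4 ≈ 121.0 - 3.5795*I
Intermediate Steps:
X(U) = -√(-205 + U)/4 (X(U) = -√(U - 205)/4 = -√(-205 + U)/4)
J = -I*√205/4 (J = -√(-205 + 0)/4 = -I*√205/4 ≈ -3.5795*I)
I(P) = 121 (I(P) = (6 + 5)² = 11² = 121)
J + I(-21) = -I*√205/4 + 121 = 121 - I*√205/4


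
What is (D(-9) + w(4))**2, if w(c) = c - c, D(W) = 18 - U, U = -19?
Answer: 1369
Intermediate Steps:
D(W) = 37 (D(W) = 18 - 1*(-19) = 18 + 19 = 37)
w(c) = 0
(D(-9) + w(4))**2 = (37 + 0)**2 = 37**2 = 1369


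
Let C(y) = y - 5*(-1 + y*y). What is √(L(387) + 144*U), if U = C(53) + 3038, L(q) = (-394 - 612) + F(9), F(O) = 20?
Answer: I*√1577642 ≈ 1256.0*I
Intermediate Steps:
L(q) = -986 (L(q) = (-394 - 612) + 20 = -1006 + 20 = -986)
C(y) = 5 + y - 5*y² (C(y) = y - 5*(-1 + y²) = y - (-5 + 5*y²) = y + (5 - 5*y²) = 5 + y - 5*y²)
U = -10949 (U = (5 + 53 - 5*53²) + 3038 = (5 + 53 - 5*2809) + 3038 = (5 + 53 - 14045) + 3038 = -13987 + 3038 = -10949)
√(L(387) + 144*U) = √(-986 + 144*(-10949)) = √(-986 - 1576656) = √(-1577642) = I*√1577642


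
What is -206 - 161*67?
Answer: -10993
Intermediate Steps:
-206 - 161*67 = -206 - 10787 = -10993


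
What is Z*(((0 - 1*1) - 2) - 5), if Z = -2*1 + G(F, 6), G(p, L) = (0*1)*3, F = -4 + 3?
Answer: 16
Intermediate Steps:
F = -1
G(p, L) = 0 (G(p, L) = 0*3 = 0)
Z = -2 (Z = -2*1 + 0 = -2 + 0 = -2)
Z*(((0 - 1*1) - 2) - 5) = -2*(((0 - 1*1) - 2) - 5) = -2*(((0 - 1) - 2) - 5) = -2*((-1 - 2) - 5) = -2*(-3 - 5) = -2*(-8) = 16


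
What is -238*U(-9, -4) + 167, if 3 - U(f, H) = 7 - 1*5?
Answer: -71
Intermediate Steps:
U(f, H) = 1 (U(f, H) = 3 - (7 - 1*5) = 3 - (7 - 5) = 3 - 1*2 = 3 - 2 = 1)
-238*U(-9, -4) + 167 = -238*1 + 167 = -238 + 167 = -71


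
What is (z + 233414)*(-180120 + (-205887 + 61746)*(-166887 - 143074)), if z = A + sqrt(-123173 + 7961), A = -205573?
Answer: 1243877647235421 + 89355816762*I*sqrt(28803) ≈ 1.2439e+15 + 1.5165e+13*I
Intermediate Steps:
z = -205573 + 2*I*sqrt(28803) (z = -205573 + sqrt(-123173 + 7961) = -205573 + sqrt(-115212) = -205573 + 2*I*sqrt(28803) ≈ -2.0557e+5 + 339.43*I)
(z + 233414)*(-180120 + (-205887 + 61746)*(-166887 - 143074)) = ((-205573 + 2*I*sqrt(28803)) + 233414)*(-180120 + (-205887 + 61746)*(-166887 - 143074)) = (27841 + 2*I*sqrt(28803))*(-180120 - 144141*(-309961)) = (27841 + 2*I*sqrt(28803))*(-180120 + 44678088501) = (27841 + 2*I*sqrt(28803))*44677908381 = 1243877647235421 + 89355816762*I*sqrt(28803)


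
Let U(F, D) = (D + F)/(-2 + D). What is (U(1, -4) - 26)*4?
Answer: -102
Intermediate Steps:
U(F, D) = (D + F)/(-2 + D)
(U(1, -4) - 26)*4 = ((-4 + 1)/(-2 - 4) - 26)*4 = (-3/(-6) - 26)*4 = (-⅙*(-3) - 26)*4 = (½ - 26)*4 = -51/2*4 = -102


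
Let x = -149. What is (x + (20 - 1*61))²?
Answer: 36100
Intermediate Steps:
(x + (20 - 1*61))² = (-149 + (20 - 1*61))² = (-149 + (20 - 61))² = (-149 - 41)² = (-190)² = 36100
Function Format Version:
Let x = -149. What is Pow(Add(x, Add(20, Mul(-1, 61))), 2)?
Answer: 36100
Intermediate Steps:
Pow(Add(x, Add(20, Mul(-1, 61))), 2) = Pow(Add(-149, Add(20, Mul(-1, 61))), 2) = Pow(Add(-149, Add(20, -61)), 2) = Pow(Add(-149, -41), 2) = Pow(-190, 2) = 36100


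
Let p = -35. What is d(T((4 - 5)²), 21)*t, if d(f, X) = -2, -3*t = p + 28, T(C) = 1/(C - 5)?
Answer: -14/3 ≈ -4.6667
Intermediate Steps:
T(C) = 1/(-5 + C)
t = 7/3 (t = -(-35 + 28)/3 = -⅓*(-7) = 7/3 ≈ 2.3333)
d(T((4 - 5)²), 21)*t = -2*7/3 = -14/3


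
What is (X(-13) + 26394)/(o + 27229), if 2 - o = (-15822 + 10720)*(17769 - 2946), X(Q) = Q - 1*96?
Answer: 26285/75654177 ≈ 0.00034744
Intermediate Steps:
X(Q) = -96 + Q (X(Q) = Q - 96 = -96 + Q)
o = 75626948 (o = 2 - (-15822 + 10720)*(17769 - 2946) = 2 - (-5102)*14823 = 2 - 1*(-75626946) = 2 + 75626946 = 75626948)
(X(-13) + 26394)/(o + 27229) = ((-96 - 13) + 26394)/(75626948 + 27229) = (-109 + 26394)/75654177 = 26285*(1/75654177) = 26285/75654177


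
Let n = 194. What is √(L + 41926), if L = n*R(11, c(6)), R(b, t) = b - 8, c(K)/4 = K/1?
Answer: 2*√10627 ≈ 206.17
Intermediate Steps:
c(K) = 4*K (c(K) = 4*(K/1) = 4*(K*1) = 4*K)
R(b, t) = -8 + b
L = 582 (L = 194*(-8 + 11) = 194*3 = 582)
√(L + 41926) = √(582 + 41926) = √42508 = 2*√10627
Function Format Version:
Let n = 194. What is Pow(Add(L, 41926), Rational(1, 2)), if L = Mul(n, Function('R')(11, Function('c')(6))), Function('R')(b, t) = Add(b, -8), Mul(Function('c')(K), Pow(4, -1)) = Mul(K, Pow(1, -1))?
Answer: Mul(2, Pow(10627, Rational(1, 2))) ≈ 206.17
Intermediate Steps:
Function('c')(K) = Mul(4, K) (Function('c')(K) = Mul(4, Mul(K, Pow(1, -1))) = Mul(4, Mul(K, 1)) = Mul(4, K))
Function('R')(b, t) = Add(-8, b)
L = 582 (L = Mul(194, Add(-8, 11)) = Mul(194, 3) = 582)
Pow(Add(L, 41926), Rational(1, 2)) = Pow(Add(582, 41926), Rational(1, 2)) = Pow(42508, Rational(1, 2)) = Mul(2, Pow(10627, Rational(1, 2)))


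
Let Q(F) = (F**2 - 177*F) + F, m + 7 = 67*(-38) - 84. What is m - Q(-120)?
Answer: -38157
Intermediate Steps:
m = -2637 (m = -7 + (67*(-38) - 84) = -7 + (-2546 - 84) = -7 - 2630 = -2637)
Q(F) = F**2 - 176*F
m - Q(-120) = -2637 - (-120)*(-176 - 120) = -2637 - (-120)*(-296) = -2637 - 1*35520 = -2637 - 35520 = -38157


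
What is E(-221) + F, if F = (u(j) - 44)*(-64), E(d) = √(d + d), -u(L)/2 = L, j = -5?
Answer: 2176 + I*√442 ≈ 2176.0 + 21.024*I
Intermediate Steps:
u(L) = -2*L
E(d) = √2*√d (E(d) = √(2*d) = √2*√d)
F = 2176 (F = (-2*(-5) - 44)*(-64) = (10 - 44)*(-64) = -34*(-64) = 2176)
E(-221) + F = √2*√(-221) + 2176 = √2*(I*√221) + 2176 = I*√442 + 2176 = 2176 + I*√442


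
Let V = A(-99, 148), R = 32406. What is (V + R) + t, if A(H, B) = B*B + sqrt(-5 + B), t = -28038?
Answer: 26272 + sqrt(143) ≈ 26284.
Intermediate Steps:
A(H, B) = B**2 + sqrt(-5 + B)
V = 21904 + sqrt(143) (V = 148**2 + sqrt(-5 + 148) = 21904 + sqrt(143) ≈ 21916.)
(V + R) + t = ((21904 + sqrt(143)) + 32406) - 28038 = (54310 + sqrt(143)) - 28038 = 26272 + sqrt(143)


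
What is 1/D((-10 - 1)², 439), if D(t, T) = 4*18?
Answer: 1/72 ≈ 0.013889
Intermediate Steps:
D(t, T) = 72
1/D((-10 - 1)², 439) = 1/72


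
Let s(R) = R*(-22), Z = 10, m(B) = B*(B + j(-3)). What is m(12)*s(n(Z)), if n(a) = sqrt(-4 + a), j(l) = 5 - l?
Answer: -5280*sqrt(6) ≈ -12933.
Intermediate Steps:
m(B) = B*(8 + B) (m(B) = B*(B + (5 - 1*(-3))) = B*(B + (5 + 3)) = B*(B + 8) = B*(8 + B))
s(R) = -22*R
m(12)*s(n(Z)) = (12*(8 + 12))*(-22*sqrt(-4 + 10)) = (12*20)*(-22*sqrt(6)) = 240*(-22*sqrt(6)) = -5280*sqrt(6)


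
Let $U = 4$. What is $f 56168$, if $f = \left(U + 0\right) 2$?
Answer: $449344$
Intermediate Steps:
$f = 8$ ($f = \left(4 + 0\right) 2 = 4 \cdot 2 = 8$)
$f 56168 = 8 \cdot 56168 = 449344$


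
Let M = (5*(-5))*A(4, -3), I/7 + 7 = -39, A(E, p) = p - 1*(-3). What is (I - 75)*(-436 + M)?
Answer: 173092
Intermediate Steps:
A(E, p) = 3 + p (A(E, p) = p + 3 = 3 + p)
I = -322 (I = -49 + 7*(-39) = -49 - 273 = -322)
M = 0 (M = (5*(-5))*(3 - 3) = -25*0 = 0)
(I - 75)*(-436 + M) = (-322 - 75)*(-436 + 0) = -397*(-436) = 173092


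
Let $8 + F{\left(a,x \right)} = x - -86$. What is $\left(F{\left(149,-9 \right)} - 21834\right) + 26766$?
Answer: $5001$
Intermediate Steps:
$F{\left(a,x \right)} = 78 + x$ ($F{\left(a,x \right)} = -8 + \left(x - -86\right) = -8 + \left(x + 86\right) = -8 + \left(86 + x\right) = 78 + x$)
$\left(F{\left(149,-9 \right)} - 21834\right) + 26766 = \left(\left(78 - 9\right) - 21834\right) + 26766 = \left(69 - 21834\right) + 26766 = -21765 + 26766 = 5001$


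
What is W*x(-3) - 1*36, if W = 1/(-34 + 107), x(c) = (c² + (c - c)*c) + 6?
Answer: -2613/73 ≈ -35.794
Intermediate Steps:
x(c) = 6 + c² (x(c) = (c² + 0*c) + 6 = (c² + 0) + 6 = c² + 6 = 6 + c²)
W = 1/73 ≈ 0.013699
W*x(-3) - 1*36 = (6 + (-3)²)/73 - 1*36 = (6 + 9)/73 - 36 = (1/73)*15 - 36 = 15/73 - 36 = -2613/73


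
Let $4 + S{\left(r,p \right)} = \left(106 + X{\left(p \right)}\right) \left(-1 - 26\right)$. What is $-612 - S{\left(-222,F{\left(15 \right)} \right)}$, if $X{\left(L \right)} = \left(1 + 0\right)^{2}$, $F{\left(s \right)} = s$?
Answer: $2281$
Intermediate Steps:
$X{\left(L \right)} = 1$ ($X{\left(L \right)} = 1^{2} = 1$)
$S{\left(r,p \right)} = -2893$ ($S{\left(r,p \right)} = -4 + \left(106 + 1\right) \left(-1 - 26\right) = -4 + 107 \left(-27\right) = -4 - 2889 = -2893$)
$-612 - S{\left(-222,F{\left(15 \right)} \right)} = -612 - -2893 = -612 + 2893 = 2281$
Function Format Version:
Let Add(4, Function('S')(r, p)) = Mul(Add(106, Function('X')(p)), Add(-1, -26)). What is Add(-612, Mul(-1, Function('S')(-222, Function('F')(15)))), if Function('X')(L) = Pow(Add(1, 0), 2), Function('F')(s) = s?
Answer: 2281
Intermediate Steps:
Function('X')(L) = 1 (Function('X')(L) = Pow(1, 2) = 1)
Function('S')(r, p) = -2893 (Function('S')(r, p) = Add(-4, Mul(Add(106, 1), Add(-1, -26))) = Add(-4, Mul(107, -27)) = Add(-4, -2889) = -2893)
Add(-612, Mul(-1, Function('S')(-222, Function('F')(15)))) = Add(-612, Mul(-1, -2893)) = Add(-612, 2893) = 2281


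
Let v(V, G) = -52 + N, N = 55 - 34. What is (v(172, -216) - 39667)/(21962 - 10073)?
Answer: -39698/11889 ≈ -3.3391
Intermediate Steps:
N = 21
v(V, G) = -31 (v(V, G) = -52 + 21 = -31)
(v(172, -216) - 39667)/(21962 - 10073) = (-31 - 39667)/(21962 - 10073) = -39698/11889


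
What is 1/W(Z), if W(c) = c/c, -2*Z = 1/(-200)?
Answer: 1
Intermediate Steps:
Z = 1/400 (Z = -1/2/(-200) = -1/2*(-1/200) = 1/400 ≈ 0.0025000)
W(c) = 1
1/W(Z) = 1/1 = 1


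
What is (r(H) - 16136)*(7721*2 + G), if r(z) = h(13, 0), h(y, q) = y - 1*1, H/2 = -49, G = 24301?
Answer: -640816132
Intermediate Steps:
H = -98 (H = 2*(-49) = -98)
h(y, q) = -1 + y (h(y, q) = y - 1 = -1 + y)
r(z) = 12 (r(z) = -1 + 13 = 12)
(r(H) - 16136)*(7721*2 + G) = (12 - 16136)*(7721*2 + 24301) = -16124*(15442 + 24301) = -16124*39743 = -640816132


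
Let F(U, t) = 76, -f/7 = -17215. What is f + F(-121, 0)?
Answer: 120581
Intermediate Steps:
f = 120505 (f = -7*(-17215) = 120505)
f + F(-121, 0) = 120505 + 76 = 120581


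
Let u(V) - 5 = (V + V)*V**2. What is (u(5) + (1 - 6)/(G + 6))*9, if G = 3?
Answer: 2290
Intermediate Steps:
u(V) = 5 + 2*V**3 (u(V) = 5 + (V + V)*V**2 = 5 + (2*V)*V**2 = 5 + 2*V**3)
(u(5) + (1 - 6)/(G + 6))*9 = ((5 + 2*5**3) + (1 - 6)/(3 + 6))*9 = ((5 + 2*125) - 5/9)*9 = ((5 + 250) - 5*1/9)*9 = (255 - 5/9)*9 = (2290/9)*9 = 2290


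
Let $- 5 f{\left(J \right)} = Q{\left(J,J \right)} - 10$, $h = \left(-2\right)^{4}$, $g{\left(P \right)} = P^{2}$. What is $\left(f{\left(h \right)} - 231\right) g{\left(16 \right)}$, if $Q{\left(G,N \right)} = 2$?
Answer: $- \frac{293632}{5} \approx -58726.0$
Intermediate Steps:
$h = 16$
$f{\left(J \right)} = \frac{8}{5}$ ($f{\left(J \right)} = - \frac{2 - 10}{5} = \left(- \frac{1}{5}\right) \left(-8\right) = \frac{8}{5}$)
$\left(f{\left(h \right)} - 231\right) g{\left(16 \right)} = \left(\frac{8}{5} - 231\right) 16^{2} = \left(- \frac{1147}{5}\right) 256 = - \frac{293632}{5}$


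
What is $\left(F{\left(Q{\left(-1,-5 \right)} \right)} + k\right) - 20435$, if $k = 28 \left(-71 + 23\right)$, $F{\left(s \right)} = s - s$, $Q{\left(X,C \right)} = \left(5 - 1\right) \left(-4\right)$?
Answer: $-21779$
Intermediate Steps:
$Q{\left(X,C \right)} = -16$ ($Q{\left(X,C \right)} = 4 \left(-4\right) = -16$)
$F{\left(s \right)} = 0$
$k = -1344$ ($k = 28 \left(-48\right) = -1344$)
$\left(F{\left(Q{\left(-1,-5 \right)} \right)} + k\right) - 20435 = \left(0 - 1344\right) - 20435 = -1344 - 20435 = -21779$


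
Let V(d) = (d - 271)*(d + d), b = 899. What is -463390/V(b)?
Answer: -231695/564572 ≈ -0.41039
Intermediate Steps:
V(d) = 2*d*(-271 + d) (V(d) = (-271 + d)*(2*d) = 2*d*(-271 + d))
-463390/V(b) = -463390*1/(1798*(-271 + 899)) = -463390/(2*899*628) = -463390/1129144 = -463390*1/1129144 = -231695/564572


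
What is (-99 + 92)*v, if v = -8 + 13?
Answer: -35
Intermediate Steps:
v = 5
(-99 + 92)*v = (-99 + 92)*5 = -7*5 = -35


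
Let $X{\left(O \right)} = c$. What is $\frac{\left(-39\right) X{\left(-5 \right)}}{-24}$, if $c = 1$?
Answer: $\frac{13}{8} \approx 1.625$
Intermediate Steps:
$X{\left(O \right)} = 1$
$\frac{\left(-39\right) X{\left(-5 \right)}}{-24} = \frac{\left(-39\right) 1}{-24} = \left(-39\right) \left(- \frac{1}{24}\right) = \frac{13}{8}$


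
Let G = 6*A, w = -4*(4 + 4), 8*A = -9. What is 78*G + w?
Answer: -1117/2 ≈ -558.50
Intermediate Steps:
A = -9/8 (A = (⅛)*(-9) = -9/8 ≈ -1.1250)
w = -32 (w = -4*8 = -32)
G = -27/4 (G = 6*(-9/8) = -27/4 ≈ -6.7500)
78*G + w = 78*(-27/4) - 32 = -1053/2 - 32 = -1117/2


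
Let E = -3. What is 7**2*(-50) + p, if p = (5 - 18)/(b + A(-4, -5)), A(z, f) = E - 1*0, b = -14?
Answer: -41637/17 ≈ -2449.2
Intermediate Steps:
A(z, f) = -3 (A(z, f) = -3 - 1*0 = -3 + 0 = -3)
p = 13/17 (p = (5 - 18)/(-14 - 3) = -13/(-17) = -13*(-1/17) = 13/17 ≈ 0.76471)
7**2*(-50) + p = 7**2*(-50) + 13/17 = 49*(-50) + 13/17 = -2450 + 13/17 = -41637/17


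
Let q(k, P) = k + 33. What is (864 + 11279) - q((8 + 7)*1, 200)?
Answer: 12095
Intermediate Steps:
q(k, P) = 33 + k
(864 + 11279) - q((8 + 7)*1, 200) = (864 + 11279) - (33 + (8 + 7)*1) = 12143 - (33 + 15*1) = 12143 - (33 + 15) = 12143 - 1*48 = 12143 - 48 = 12095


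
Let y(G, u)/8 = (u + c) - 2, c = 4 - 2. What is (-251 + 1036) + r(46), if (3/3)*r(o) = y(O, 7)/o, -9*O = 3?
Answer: 18083/23 ≈ 786.22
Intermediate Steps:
O = -⅓ (O = -⅑*3 = -⅓ ≈ -0.33333)
c = 2
y(G, u) = 8*u (y(G, u) = 8*((u + 2) - 2) = 8*((2 + u) - 2) = 8*u)
r(o) = 56/o (r(o) = (8*7)/o = 56/o)
(-251 + 1036) + r(46) = (-251 + 1036) + 56/46 = 785 + 56*(1/46) = 785 + 28/23 = 18083/23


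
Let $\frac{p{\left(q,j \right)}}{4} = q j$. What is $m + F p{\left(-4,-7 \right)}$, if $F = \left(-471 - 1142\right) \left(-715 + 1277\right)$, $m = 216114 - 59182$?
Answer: $-101371740$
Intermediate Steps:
$p{\left(q,j \right)} = 4 j q$ ($p{\left(q,j \right)} = 4 q j = 4 j q$)
$m = 156932$ ($m = 216114 - 59182 = 156932$)
$F = -906506$ ($F = \left(-1613\right) 562 = -906506$)
$m + F p{\left(-4,-7 \right)} = 156932 - 906506 \cdot 4 \left(-7\right) \left(-4\right) = 156932 - 101528672 = -101371740$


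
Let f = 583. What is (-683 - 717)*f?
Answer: -816200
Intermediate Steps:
(-683 - 717)*f = (-683 - 717)*583 = -1400*583 = -816200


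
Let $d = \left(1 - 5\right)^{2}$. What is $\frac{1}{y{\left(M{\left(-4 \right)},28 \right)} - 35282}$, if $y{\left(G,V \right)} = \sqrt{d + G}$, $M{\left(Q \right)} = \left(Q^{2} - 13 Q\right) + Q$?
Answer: $- \frac{17641}{622409722} - \frac{\sqrt{5}}{311204861} \approx -2.835 \cdot 10^{-5}$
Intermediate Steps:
$d = 16$ ($d = \left(-4\right)^{2} = 16$)
$M{\left(Q \right)} = Q^{2} - 12 Q$
$y{\left(G,V \right)} = \sqrt{16 + G}$
$\frac{1}{y{\left(M{\left(-4 \right)},28 \right)} - 35282} = \frac{1}{\sqrt{16 - 4 \left(-12 - 4\right)} - 35282} = \frac{1}{\sqrt{16 - -64} - 35282} = \frac{1}{\sqrt{16 + 64} - 35282} = \frac{1}{\sqrt{80} - 35282} = \frac{1}{4 \sqrt{5} - 35282} = \frac{1}{-35282 + 4 \sqrt{5}}$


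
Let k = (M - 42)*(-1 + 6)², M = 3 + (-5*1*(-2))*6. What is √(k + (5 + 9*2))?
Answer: 2*√137 ≈ 23.409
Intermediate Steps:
M = 63 (M = 3 - 5*(-2)*6 = 3 + 10*6 = 3 + 60 = 63)
k = 525 (k = (63 - 42)*(-1 + 6)² = 21*5² = 21*25 = 525)
√(k + (5 + 9*2)) = √(525 + (5 + 9*2)) = √(525 + (5 + 18)) = √(525 + 23) = √548 = 2*√137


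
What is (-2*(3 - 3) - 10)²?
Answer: 100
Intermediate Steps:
(-2*(3 - 3) - 10)² = (-2*0 - 10)² = (0 - 10)² = (-10)² = 100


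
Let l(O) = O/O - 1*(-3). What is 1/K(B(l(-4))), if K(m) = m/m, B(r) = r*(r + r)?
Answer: 1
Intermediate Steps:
l(O) = 4 (l(O) = 1 + 3 = 4)
B(r) = 2*r² (B(r) = r*(2*r) = 2*r²)
K(m) = 1
1/K(B(l(-4))) = 1/1 = 1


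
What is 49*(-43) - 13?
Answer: -2120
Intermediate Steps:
49*(-43) - 13 = -2107 - 13 = -2120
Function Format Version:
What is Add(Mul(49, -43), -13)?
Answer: -2120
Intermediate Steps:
Add(Mul(49, -43), -13) = Add(-2107, -13) = -2120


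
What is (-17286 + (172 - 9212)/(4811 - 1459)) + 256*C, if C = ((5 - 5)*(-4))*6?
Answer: -7243964/419 ≈ -17289.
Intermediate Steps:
C = 0 (C = (0*(-4))*6 = 0*6 = 0)
(-17286 + (172 - 9212)/(4811 - 1459)) + 256*C = (-17286 + (172 - 9212)/(4811 - 1459)) + 256*0 = (-17286 - 9040/3352) + 0 = (-17286 - 9040*1/3352) + 0 = (-17286 - 1130/419) + 0 = -7243964/419 + 0 = -7243964/419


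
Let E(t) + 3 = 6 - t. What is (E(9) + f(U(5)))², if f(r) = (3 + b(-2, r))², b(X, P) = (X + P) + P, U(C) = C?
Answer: 13225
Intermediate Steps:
b(X, P) = X + 2*P (b(X, P) = (P + X) + P = X + 2*P)
E(t) = 3 - t (E(t) = -3 + (6 - t) = 3 - t)
f(r) = (1 + 2*r)² (f(r) = (3 + (-2 + 2*r))² = (1 + 2*r)²)
(E(9) + f(U(5)))² = ((3 - 1*9) + (1 + 2*5)²)² = ((3 - 9) + (1 + 10)²)² = (-6 + 11²)² = (-6 + 121)² = 115² = 13225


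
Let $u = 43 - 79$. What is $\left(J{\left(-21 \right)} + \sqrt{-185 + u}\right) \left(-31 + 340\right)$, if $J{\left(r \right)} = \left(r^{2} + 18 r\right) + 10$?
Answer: $22557 + 309 i \sqrt{221} \approx 22557.0 + 4593.6 i$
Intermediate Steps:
$J{\left(r \right)} = 10 + r^{2} + 18 r$
$u = -36$
$\left(J{\left(-21 \right)} + \sqrt{-185 + u}\right) \left(-31 + 340\right) = \left(\left(10 + \left(-21\right)^{2} + 18 \left(-21\right)\right) + \sqrt{-185 - 36}\right) \left(-31 + 340\right) = \left(\left(10 + 441 - 378\right) + \sqrt{-221}\right) 309 = \left(73 + i \sqrt{221}\right) 309 = 22557 + 309 i \sqrt{221}$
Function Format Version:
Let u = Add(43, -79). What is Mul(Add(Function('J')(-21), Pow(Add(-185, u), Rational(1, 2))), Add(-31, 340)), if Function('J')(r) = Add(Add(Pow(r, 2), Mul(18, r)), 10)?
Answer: Add(22557, Mul(309, I, Pow(221, Rational(1, 2)))) ≈ Add(22557., Mul(4593.6, I))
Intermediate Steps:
Function('J')(r) = Add(10, Pow(r, 2), Mul(18, r))
u = -36
Mul(Add(Function('J')(-21), Pow(Add(-185, u), Rational(1, 2))), Add(-31, 340)) = Mul(Add(Add(10, Pow(-21, 2), Mul(18, -21)), Pow(Add(-185, -36), Rational(1, 2))), Add(-31, 340)) = Mul(Add(Add(10, 441, -378), Pow(-221, Rational(1, 2))), 309) = Mul(Add(73, Mul(I, Pow(221, Rational(1, 2)))), 309) = Add(22557, Mul(309, I, Pow(221, Rational(1, 2))))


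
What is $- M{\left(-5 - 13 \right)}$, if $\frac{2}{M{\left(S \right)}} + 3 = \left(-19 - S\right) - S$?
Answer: $- \frac{1}{7} \approx -0.14286$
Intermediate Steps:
$M{\left(S \right)} = \frac{2}{-22 - 2 S}$ ($M{\left(S \right)} = \frac{2}{-3 - \left(19 + 2 S\right)} = \frac{2}{-22 - 2 S}$)
$- M{\left(-5 - 13 \right)} = - \frac{-1}{11 - 18} = - \frac{-1}{-7} = - \frac{\left(-1\right) \left(-1\right)}{7} = \left(-1\right) \frac{1}{7} = - \frac{1}{7}$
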